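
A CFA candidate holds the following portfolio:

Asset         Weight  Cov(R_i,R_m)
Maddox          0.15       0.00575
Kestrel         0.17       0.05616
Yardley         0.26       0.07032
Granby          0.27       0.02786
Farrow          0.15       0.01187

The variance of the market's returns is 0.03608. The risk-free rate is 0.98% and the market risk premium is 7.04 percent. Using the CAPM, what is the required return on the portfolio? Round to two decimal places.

β_Maddox = 0.00575 / 0.03608 = 0.1594
β_Kestrel = 0.05616 / 0.03608 = 1.5565
β_Yardley = 0.07032 / 0.03608 = 1.9490
β_Granby = 0.02786 / 0.03608 = 0.7722
β_Farrow = 0.01187 / 0.03608 = 0.3290
β_P = Σ w_i β_i = 0.15×0.1594 + 0.17×1.5565 + 0.26×1.9490 + 0.27×0.7722 + 0.15×0.3290 = 1.0531
E(R_P) = R_f + β_P × MRP = 0.98% + 1.0531 × 7.04% = 8.39%

8.39%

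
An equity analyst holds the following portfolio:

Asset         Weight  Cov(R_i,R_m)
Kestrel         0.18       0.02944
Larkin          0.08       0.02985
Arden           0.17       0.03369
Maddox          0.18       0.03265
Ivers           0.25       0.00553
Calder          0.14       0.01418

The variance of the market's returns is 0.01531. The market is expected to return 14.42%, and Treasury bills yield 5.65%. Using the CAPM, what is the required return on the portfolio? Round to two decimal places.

β_Kestrel = 0.02944 / 0.01531 = 1.9229
β_Larkin = 0.02985 / 0.01531 = 1.9497
β_Arden = 0.03369 / 0.01531 = 2.2005
β_Maddox = 0.03265 / 0.01531 = 2.1326
β_Ivers = 0.00553 / 0.01531 = 0.3612
β_Calder = 0.01418 / 0.01531 = 0.9262
β_P = Σ w_i β_i = 0.18×1.9229 + 0.08×1.9497 + 0.17×2.2005 + 0.18×2.1326 + 0.25×0.3612 + 0.14×0.9262 = 1.4800
MRP = 14.42% − 5.65% = 8.77%
E(R_P) = R_f + β_P × MRP = 5.65% + 1.4800 × 8.77% = 18.63%

18.63%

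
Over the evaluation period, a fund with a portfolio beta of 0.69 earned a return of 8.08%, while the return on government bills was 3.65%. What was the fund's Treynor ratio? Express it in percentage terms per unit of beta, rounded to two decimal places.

Treynor = (R_P − R_f) / β_P = (8.08% − 3.65%) / 0.6900 = 4.43% / 0.6900 = 6.42%

6.42%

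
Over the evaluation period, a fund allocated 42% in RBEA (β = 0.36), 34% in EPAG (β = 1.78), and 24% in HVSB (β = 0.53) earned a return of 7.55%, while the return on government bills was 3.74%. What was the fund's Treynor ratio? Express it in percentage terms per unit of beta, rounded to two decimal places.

4.31%

β_P = 0.42×0.36 + 0.34×1.78 + 0.24×0.53 = 0.8836
Treynor = (R_P − R_f) / β_P = (7.55% − 3.74%) / 0.8836 = 3.81% / 0.8836 = 4.31%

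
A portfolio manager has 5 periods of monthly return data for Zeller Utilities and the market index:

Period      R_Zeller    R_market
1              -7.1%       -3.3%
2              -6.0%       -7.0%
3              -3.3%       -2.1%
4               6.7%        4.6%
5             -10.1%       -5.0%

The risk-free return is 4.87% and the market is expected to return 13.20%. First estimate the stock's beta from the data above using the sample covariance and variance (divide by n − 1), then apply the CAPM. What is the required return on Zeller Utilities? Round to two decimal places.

15.91%

Mean R_i = (-7.1 − 6.0 − 3.3 + 6.7 − 10.1) / 5 = -3.9600%
Mean R_m = (-3.3 − 7.0 − 2.1 + 4.6 − 5.0) / 5 = -2.5600%
Σ(R_i − R̄_i)(R_m − R̄_m) = 102.9920  ⇒  Cov = 102.9920 / 4 = 25.7480
Σ(R_m − R̄_m)² = 77.6920  ⇒  Var(R_m) = 77.6920 / 4 = 19.4230
β = Cov / Var(R_m) = 25.7480 / 19.4230 = 1.3256
MRP = 13.20% − 4.87% = 8.33%
E(R) = R_f + β × MRP = 4.87% + 1.3256 × 8.33% = 15.91%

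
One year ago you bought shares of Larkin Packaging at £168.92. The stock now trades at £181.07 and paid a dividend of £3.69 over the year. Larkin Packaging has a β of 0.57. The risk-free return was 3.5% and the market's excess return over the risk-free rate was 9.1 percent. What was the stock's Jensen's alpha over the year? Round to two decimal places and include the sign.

+0.69%

Realised HPR = (P1 + D1 − P0) / P0 = (181.07 + 3.69 − 168.92) / 168.92 = 15.84 / 168.92 = 9.3772%
CAPM required = R_f + β·MRP = 3.5% + 0.57 × 9.1% = 8.6870%
α = realised − required = 9.3772% − 8.6870% = +0.69%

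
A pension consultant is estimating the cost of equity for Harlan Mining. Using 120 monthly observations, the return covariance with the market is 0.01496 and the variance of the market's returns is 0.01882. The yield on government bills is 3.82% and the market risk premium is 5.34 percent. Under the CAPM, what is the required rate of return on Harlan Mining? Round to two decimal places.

8.06%

β = Cov(R_i, R_m) / Var(R_m) = 0.01496 / 0.01882 = 0.7949
E(R) = R_f + β × MRP = 3.82% + 0.7949 × 5.34% = 8.06%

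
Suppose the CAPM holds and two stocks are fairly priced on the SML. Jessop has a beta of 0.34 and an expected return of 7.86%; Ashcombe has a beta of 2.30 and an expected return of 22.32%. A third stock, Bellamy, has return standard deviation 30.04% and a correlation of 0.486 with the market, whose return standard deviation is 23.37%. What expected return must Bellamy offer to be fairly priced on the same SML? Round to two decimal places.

MRP = (22.32% − 7.86%) / (2.30 − 0.34) = 7.3776%
R_f = 7.86% − 0.34 × 7.3776% = 5.3516%
β_Bellamy = ρ·σ_i/σ_m = 0.486 × 30.04 / 23.37 = 0.6247
E(R_Bellamy) = R_f + β × MRP = 5.3516% + 0.6247 × 7.3776% = 9.96%

9.96%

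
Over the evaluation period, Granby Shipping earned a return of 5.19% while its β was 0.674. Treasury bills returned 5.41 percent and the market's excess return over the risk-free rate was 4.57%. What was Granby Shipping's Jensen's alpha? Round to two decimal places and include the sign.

CAPM benchmark = R_f + β(R_m − R_f) = 5.41% + 0.674 × 4.57% = 8.49018%
α = actual − benchmark = 5.19% − 8.49018% = -3.30%

-3.30%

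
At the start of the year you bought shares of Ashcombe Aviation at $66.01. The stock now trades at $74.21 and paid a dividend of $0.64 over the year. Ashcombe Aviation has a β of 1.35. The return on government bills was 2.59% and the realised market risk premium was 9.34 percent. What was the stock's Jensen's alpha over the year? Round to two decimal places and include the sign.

Realised HPR = (P1 + D1 − P0) / P0 = (74.21 + 0.64 − 66.01) / 66.01 = 8.84 / 66.01 = 13.3919%
CAPM required = R_f + β·MRP = 2.59% + 1.35 × 9.34% = 15.1990%
α = realised − required = 13.3919% − 15.1990% = -1.81%

-1.81%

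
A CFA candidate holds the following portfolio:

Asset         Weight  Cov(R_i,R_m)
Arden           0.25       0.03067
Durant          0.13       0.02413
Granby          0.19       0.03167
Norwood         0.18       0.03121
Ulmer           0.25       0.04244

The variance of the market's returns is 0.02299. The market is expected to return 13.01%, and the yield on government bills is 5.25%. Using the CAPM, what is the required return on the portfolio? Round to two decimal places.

β_Arden = 0.03067 / 0.02299 = 1.3341
β_Durant = 0.02413 / 0.02299 = 1.0496
β_Granby = 0.03167 / 0.02299 = 1.3776
β_Norwood = 0.03121 / 0.02299 = 1.3575
β_Ulmer = 0.04244 / 0.02299 = 1.8460
β_P = Σ w_i β_i = 0.25×1.3341 + 0.13×1.0496 + 0.19×1.3776 + 0.18×1.3575 + 0.25×1.8460 = 1.4376
MRP = 13.01% − 5.25% = 7.76%
E(R_P) = R_f + β_P × MRP = 5.25% + 1.4376 × 7.76% = 16.41%

16.41%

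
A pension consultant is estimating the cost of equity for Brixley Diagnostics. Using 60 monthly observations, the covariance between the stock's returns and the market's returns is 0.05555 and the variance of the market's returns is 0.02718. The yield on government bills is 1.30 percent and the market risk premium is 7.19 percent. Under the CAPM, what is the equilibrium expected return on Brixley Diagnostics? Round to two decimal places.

β = Cov(R_i, R_m) / Var(R_m) = 0.05555 / 0.02718 = 2.0438
E(R) = R_f + β × MRP = 1.30% + 2.0438 × 7.19% = 15.99%

15.99%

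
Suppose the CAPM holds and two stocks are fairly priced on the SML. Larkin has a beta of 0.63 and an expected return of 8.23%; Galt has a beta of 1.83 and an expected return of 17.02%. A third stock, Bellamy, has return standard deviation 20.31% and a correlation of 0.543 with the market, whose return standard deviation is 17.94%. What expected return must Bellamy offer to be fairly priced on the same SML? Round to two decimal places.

8.12%

MRP = (17.02% − 8.23%) / (1.83 − 0.63) = 7.3250%
R_f = 8.23% − 0.63 × 7.3250% = 3.6153%
β_Bellamy = ρ·σ_i/σ_m = 0.543 × 20.31 / 17.94 = 0.6147
E(R_Bellamy) = R_f + β × MRP = 3.6153% + 0.6147 × 7.3250% = 8.12%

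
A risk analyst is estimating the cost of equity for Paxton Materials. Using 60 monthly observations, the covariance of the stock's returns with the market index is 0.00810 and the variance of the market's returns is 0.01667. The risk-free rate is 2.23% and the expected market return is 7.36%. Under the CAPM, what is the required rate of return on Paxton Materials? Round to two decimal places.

β = Cov(R_i, R_m) / Var(R_m) = 0.00810 / 0.01667 = 0.4859
MRP = 7.36% − 2.23% = 5.13%
E(R) = R_f + β × MRP = 2.23% + 0.4859 × 5.13% = 4.72%

4.72%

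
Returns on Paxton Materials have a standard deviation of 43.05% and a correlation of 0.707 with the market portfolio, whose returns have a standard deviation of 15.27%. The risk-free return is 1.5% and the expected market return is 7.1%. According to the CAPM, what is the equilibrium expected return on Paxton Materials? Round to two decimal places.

12.66%

β = ρ × σ_i / σ_m = 0.707 × 43.05% / 15.27% = 1.9932
MRP = 7.1% − 1.5% = 5.60%
E(R) = 1.5% + 1.9932 × 5.6% = 12.66%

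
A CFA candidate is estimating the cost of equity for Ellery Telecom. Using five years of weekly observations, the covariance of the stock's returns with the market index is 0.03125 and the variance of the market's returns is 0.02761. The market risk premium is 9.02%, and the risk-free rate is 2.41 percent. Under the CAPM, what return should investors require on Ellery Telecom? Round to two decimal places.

12.62%

β = Cov(R_i, R_m) / Var(R_m) = 0.03125 / 0.02761 = 1.1318
E(R) = R_f + β × MRP = 2.41% + 1.1318 × 9.02% = 12.62%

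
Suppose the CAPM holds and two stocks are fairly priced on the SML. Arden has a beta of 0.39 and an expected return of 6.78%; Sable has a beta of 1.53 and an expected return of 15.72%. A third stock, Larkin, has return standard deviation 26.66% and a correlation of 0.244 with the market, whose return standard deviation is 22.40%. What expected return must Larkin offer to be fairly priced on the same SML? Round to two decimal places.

6.00%

MRP = (15.72% − 6.78%) / (1.53 − 0.39) = 7.8421%
R_f = 6.78% − 0.39 × 7.8421% = 3.7216%
β_Larkin = ρ·σ_i/σ_m = 0.244 × 26.66 / 22.40 = 0.2904
E(R_Larkin) = R_f + β × MRP = 3.7216% + 0.2904 × 7.8421% = 6.00%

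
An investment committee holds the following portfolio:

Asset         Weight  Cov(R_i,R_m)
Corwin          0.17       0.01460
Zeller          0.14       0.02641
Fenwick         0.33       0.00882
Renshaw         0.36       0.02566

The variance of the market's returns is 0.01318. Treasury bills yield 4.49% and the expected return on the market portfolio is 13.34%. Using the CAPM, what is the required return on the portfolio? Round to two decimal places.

β_Corwin = 0.01460 / 0.01318 = 1.1077
β_Zeller = 0.02641 / 0.01318 = 2.0038
β_Fenwick = 0.00882 / 0.01318 = 0.6692
β_Renshaw = 0.02566 / 0.01318 = 1.9469
β_P = Σ w_i β_i = 0.17×1.1077 + 0.14×2.0038 + 0.33×0.6692 + 0.36×1.9469 = 1.3906
MRP = 13.34% − 4.49% = 8.85%
E(R_P) = R_f + β_P × MRP = 4.49% + 1.3906 × 8.85% = 16.80%

16.80%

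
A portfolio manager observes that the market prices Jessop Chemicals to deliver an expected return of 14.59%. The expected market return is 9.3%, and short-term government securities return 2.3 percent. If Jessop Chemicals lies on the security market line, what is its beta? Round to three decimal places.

MRP = 9.3% − 2.3% = 7.00%
β = (E(R) − R_f) / MRP = (14.59% − 2.3%) / 7.0% = 12.29% / 7.0% = 1.756

1.756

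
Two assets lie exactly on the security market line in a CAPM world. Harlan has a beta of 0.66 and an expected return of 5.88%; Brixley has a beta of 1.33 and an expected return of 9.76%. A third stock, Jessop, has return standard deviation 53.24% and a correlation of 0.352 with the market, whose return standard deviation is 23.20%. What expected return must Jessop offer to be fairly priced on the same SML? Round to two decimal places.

MRP = (9.76% − 5.88%) / (1.33 − 0.66) = 5.7910%
R_f = 5.88% − 0.66 × 5.7910% = 2.0579%
β_Jessop = ρ·σ_i/σ_m = 0.352 × 53.24 / 23.20 = 0.8078
E(R_Jessop) = R_f + β × MRP = 2.0579% + 0.8078 × 5.7910% = 6.74%

6.74%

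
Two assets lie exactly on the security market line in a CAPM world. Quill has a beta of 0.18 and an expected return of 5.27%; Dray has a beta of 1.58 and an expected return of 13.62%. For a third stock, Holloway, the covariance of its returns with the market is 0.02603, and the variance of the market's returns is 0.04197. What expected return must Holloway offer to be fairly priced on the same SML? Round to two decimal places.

7.90%

MRP = (13.62% − 5.27%) / (1.58 − 0.18) = 5.9643%
R_f = 5.27% − 0.18 × 5.9643% = 4.1964%
β_Holloway = Cov / Var(R_m) = 0.02603 / 0.04197 = 0.6202
E(R_Holloway) = R_f + β × MRP = 4.1964% + 0.6202 × 5.9643% = 7.90%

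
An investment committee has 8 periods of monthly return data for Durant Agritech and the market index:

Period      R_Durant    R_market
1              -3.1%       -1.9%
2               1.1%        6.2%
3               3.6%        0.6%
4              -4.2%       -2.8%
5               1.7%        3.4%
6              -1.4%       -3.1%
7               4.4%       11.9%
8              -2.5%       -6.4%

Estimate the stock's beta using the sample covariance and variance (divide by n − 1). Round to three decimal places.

Mean R_i = (-3.1 + 1.1 + 3.6 − 4.2 + 1.7 − 1.4 + 4.4 − 2.5) / 8 = -0.0500%
Mean R_m = (-1.9 + 6.2 + 0.6 − 2.8 + 3.4 − 3.1 + 11.9 − 6.4) / 8 = 0.9875%
Σ(R_i − R̄_i)(R_m − R̄_m) = 105.5050  ⇒  Cov = 105.5050 / 7 = 15.0721
Σ(R_m − R̄_m)² = 246.1888  ⇒  Var(R_m) = 246.1888 / 7 = 35.1698
β = Cov / Var(R_m) = 15.0721 / 35.1698 = 0.4286

0.429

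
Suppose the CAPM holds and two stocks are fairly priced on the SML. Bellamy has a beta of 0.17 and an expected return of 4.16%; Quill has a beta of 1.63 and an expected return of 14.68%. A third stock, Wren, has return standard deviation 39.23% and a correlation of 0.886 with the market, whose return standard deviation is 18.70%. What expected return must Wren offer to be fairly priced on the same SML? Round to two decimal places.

16.33%

MRP = (14.68% − 4.16%) / (1.63 − 0.17) = 7.2055%
R_f = 4.16% − 0.17 × 7.2055% = 2.9351%
β_Wren = ρ·σ_i/σ_m = 0.886 × 39.23 / 18.70 = 1.8587
E(R_Wren) = R_f + β × MRP = 2.9351% + 1.8587 × 7.2055% = 16.33%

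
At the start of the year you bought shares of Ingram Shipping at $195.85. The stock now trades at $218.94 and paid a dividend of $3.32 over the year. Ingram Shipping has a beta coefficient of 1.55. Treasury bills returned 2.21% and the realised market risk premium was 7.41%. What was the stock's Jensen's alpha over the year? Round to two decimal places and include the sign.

Realised HPR = (P1 + D1 − P0) / P0 = (218.94 + 3.32 − 195.85) / 195.85 = 26.41 / 195.85 = 13.4848%
CAPM required = R_f + β·MRP = 2.21% + 1.55 × 7.41% = 13.6955%
α = realised − required = 13.4848% − 13.6955% = -0.21%

-0.21%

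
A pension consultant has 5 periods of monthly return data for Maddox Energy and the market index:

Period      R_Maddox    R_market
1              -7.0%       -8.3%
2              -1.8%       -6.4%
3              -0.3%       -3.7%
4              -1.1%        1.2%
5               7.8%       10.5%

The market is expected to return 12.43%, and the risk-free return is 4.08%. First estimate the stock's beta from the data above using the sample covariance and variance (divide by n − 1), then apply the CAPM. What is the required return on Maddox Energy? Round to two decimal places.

Mean R_i = (-7.0 − 1.8 − 0.3 − 1.1 + 7.8) / 5 = -0.4800%
Mean R_m = (-8.3 − 6.4 − 3.7 + 1.2 + 10.5) / 5 = -1.3400%
Σ(R_i − R̄_i)(R_m − R̄_m) = 148.0940  ⇒  Cov = 148.0940 / 4 = 37.0235
Σ(R_m − R̄_m)² = 226.2520  ⇒  Var(R_m) = 226.2520 / 4 = 56.5630
β = Cov / Var(R_m) = 37.0235 / 56.5630 = 0.6546
MRP = 12.43% − 4.08% = 8.35%
E(R) = R_f + β × MRP = 4.08% + 0.6546 × 8.35% = 9.55%

9.55%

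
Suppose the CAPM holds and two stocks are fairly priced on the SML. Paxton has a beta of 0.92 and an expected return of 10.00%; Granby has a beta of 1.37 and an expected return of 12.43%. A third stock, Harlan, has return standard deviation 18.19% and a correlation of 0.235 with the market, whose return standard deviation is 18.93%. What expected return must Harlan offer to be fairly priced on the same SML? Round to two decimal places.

MRP = (12.43% − 10.00%) / (1.37 − 0.92) = 5.4000%
R_f = 10.00% − 0.92 × 5.4000% = 5.0320%
β_Harlan = ρ·σ_i/σ_m = 0.235 × 18.19 / 18.93 = 0.2258
E(R_Harlan) = R_f + β × MRP = 5.0320% + 0.2258 × 5.4000% = 6.25%

6.25%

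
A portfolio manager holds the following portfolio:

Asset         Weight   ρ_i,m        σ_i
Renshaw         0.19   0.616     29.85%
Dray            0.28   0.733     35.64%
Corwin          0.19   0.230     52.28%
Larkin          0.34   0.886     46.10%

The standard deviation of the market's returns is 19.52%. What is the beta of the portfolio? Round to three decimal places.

1.382

β_Renshaw = 0.616 × 29.85% / 19.52% = 0.9420
β_Dray = 0.733 × 35.64% / 19.52% = 1.3383
β_Corwin = 0.230 × 52.28% / 19.52% = 0.6160
β_Larkin = 0.886 × 46.10% / 19.52% = 2.0924
β_P = Σ w_i β_i = 0.19×0.9420 + 0.28×1.3383 + 0.19×0.6160 + 0.34×2.0924 = 1.3822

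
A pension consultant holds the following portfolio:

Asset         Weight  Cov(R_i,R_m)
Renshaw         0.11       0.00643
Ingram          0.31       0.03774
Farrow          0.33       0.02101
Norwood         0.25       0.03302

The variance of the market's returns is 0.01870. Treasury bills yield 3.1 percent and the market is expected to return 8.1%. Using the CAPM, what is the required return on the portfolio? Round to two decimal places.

β_Renshaw = 0.00643 / 0.01870 = 0.3439
β_Ingram = 0.03774 / 0.01870 = 2.0182
β_Farrow = 0.02101 / 0.01870 = 1.1235
β_Norwood = 0.03302 / 0.01870 = 1.7658
β_P = Σ w_i β_i = 0.11×0.3439 + 0.31×2.0182 + 0.33×1.1235 + 0.25×1.7658 = 1.4757
MRP = 8.1% − 3.1% = 5.00%
E(R_P) = R_f + β_P × MRP = 3.1% + 1.4757 × 5.0% = 10.48%

10.48%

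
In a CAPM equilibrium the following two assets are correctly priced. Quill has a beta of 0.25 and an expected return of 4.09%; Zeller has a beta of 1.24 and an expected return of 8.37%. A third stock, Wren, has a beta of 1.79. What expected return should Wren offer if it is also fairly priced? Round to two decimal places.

10.75%

MRP (SML slope) = (8.37% − 4.09%) / (1.24 − 0.25) = 4.28% / 0.99 = 4.3232%
R_f (intercept) = 4.09% − 0.25 × 4.3232% = 3.0092%
E(R_Wren) = R_f + β × MRP = 3.0092% + 1.79 × 4.3232% = 10.75%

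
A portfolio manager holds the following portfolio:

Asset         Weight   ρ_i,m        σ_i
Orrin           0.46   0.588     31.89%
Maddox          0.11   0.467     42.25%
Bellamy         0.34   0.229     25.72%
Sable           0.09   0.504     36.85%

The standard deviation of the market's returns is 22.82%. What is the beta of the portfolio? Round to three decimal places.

0.634

β_Orrin = 0.588 × 31.89% / 22.82% = 0.8217
β_Maddox = 0.467 × 42.25% / 22.82% = 0.8646
β_Bellamy = 0.229 × 25.72% / 22.82% = 0.2581
β_Sable = 0.504 × 36.85% / 22.82% = 0.8139
β_P = Σ w_i β_i = 0.46×0.8217 + 0.11×0.8646 + 0.34×0.2581 + 0.09×0.8139 = 0.6341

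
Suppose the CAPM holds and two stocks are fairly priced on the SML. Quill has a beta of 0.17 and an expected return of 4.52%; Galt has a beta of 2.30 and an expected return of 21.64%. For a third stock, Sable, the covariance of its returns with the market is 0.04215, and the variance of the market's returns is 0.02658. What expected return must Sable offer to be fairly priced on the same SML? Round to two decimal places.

15.90%

MRP = (21.64% − 4.52%) / (2.30 − 0.17) = 8.0376%
R_f = 4.52% − 0.17 × 8.0376% = 3.1536%
β_Sable = Cov / Var(R_m) = 0.04215 / 0.02658 = 1.5858
E(R_Sable) = R_f + β × MRP = 3.1536% + 1.5858 × 8.0376% = 15.90%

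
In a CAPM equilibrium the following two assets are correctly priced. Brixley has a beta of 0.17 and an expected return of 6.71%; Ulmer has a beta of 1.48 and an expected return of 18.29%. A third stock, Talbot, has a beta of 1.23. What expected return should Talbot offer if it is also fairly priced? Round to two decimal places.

16.08%

MRP (SML slope) = (18.29% − 6.71%) / (1.48 − 0.17) = 11.58% / 1.31 = 8.8397%
R_f (intercept) = 6.71% − 0.17 × 8.8397% = 5.2073%
E(R_Talbot) = R_f + β × MRP = 5.2073% + 1.23 × 8.8397% = 16.08%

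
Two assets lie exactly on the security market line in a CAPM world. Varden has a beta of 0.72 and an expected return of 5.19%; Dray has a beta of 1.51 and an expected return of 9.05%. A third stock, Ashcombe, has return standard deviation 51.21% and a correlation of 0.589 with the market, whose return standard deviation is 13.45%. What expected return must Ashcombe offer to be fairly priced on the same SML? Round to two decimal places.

MRP = (9.05% − 5.19%) / (1.51 − 0.72) = 4.8861%
R_f = 5.19% − 0.72 × 4.8861% = 1.6720%
β_Ashcombe = ρ·σ_i/σ_m = 0.589 × 51.21 / 13.45 = 2.2426
E(R_Ashcombe) = R_f + β × MRP = 1.6720% + 2.2426 × 4.8861% = 12.63%

12.63%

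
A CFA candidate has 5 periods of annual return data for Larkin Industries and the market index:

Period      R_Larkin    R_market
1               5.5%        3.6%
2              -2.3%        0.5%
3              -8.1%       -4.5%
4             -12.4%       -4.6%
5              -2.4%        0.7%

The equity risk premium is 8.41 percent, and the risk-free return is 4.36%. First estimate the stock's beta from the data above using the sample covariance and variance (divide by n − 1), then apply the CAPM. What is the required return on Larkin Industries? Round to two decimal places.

19.66%

Mean R_i = (5.5 − 2.3 − 8.1 − 12.4 − 2.4) / 5 = -3.9400%
Mean R_m = (3.6 + 0.5 − 4.5 − 4.6 + 0.7) / 5 = -0.8600%
Σ(R_i − R̄_i)(R_m − R̄_m) = 93.5180  ⇒  Cov = 93.5180 / 4 = 23.3795
Σ(R_m − R̄_m)² = 51.4120  ⇒  Var(R_m) = 51.4120 / 4 = 12.8530
β = Cov / Var(R_m) = 23.3795 / 12.8530 = 1.8190
E(R) = R_f + β × MRP = 4.36% + 1.8190 × 8.41% = 19.66%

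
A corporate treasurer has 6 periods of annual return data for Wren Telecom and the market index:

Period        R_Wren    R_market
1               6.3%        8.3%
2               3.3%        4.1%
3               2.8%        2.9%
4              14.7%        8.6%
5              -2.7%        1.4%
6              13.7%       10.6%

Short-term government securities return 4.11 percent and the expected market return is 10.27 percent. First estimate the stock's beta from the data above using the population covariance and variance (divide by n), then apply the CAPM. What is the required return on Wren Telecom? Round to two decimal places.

14.48%

Mean R_i = (6.3 + 3.3 + 2.8 + 14.7 − 2.7 + 13.7) / 6 = 6.3500%
Mean R_m = (8.3 + 4.1 + 2.9 + 8.6 + 1.4 + 10.6) / 6 = 5.9833%
Σ(R_i − R̄_i)(R_m − R̄_m) = 113.8350  ⇒  Cov = 113.8350 / 6 = 18.9725
Σ(R_m − R̄_m)² = 67.5883  ⇒  Var(R_m) = 67.5883 / 6 = 11.2647
β = Cov / Var(R_m) = 18.9725 / 11.2647 = 1.6842
MRP = 10.27% − 4.11% = 6.16%
E(R) = R_f + β × MRP = 4.11% + 1.6842 × 6.16% = 14.48%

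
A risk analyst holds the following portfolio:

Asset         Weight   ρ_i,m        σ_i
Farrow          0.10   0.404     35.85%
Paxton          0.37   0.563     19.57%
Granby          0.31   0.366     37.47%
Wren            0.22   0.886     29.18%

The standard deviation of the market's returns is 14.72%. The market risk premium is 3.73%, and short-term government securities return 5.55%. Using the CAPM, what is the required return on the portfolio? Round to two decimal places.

9.47%

β_Farrow = 0.404 × 35.85% / 14.72% = 0.9839
β_Paxton = 0.563 × 19.57% / 14.72% = 0.7485
β_Granby = 0.366 × 37.47% / 14.72% = 0.9317
β_Wren = 0.886 × 29.18% / 14.72% = 1.7564
β_P = Σ w_i β_i = 0.10×0.9839 + 0.37×0.7485 + 0.31×0.9317 + 0.22×1.7564 = 1.0506
E(R_P) = R_f + β_P × MRP = 5.55% + 1.0506 × 3.73% = 9.47%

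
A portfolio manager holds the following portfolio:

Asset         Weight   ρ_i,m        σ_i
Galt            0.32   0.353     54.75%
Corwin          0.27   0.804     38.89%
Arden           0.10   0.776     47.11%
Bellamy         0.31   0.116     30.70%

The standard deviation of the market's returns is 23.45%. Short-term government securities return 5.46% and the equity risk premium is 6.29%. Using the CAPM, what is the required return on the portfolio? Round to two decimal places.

10.66%

β_Galt = 0.353 × 54.75% / 23.45% = 0.8242
β_Corwin = 0.804 × 38.89% / 23.45% = 1.3334
β_Arden = 0.776 × 47.11% / 23.45% = 1.5589
β_Bellamy = 0.116 × 30.70% / 23.45% = 0.1519
β_P = Σ w_i β_i = 0.32×0.8242 + 0.27×1.3334 + 0.10×1.5589 + 0.31×0.1519 = 0.8267
E(R_P) = R_f + β_P × MRP = 5.46% + 0.8267 × 6.29% = 10.66%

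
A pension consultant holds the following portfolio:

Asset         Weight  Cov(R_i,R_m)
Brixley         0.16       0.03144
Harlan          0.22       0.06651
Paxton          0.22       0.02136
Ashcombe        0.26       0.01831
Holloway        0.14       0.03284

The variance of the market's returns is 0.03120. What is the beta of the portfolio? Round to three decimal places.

1.081

β_Brixley = 0.03144 / 0.03120 = 1.0077
β_Harlan = 0.06651 / 0.03120 = 2.1317
β_Paxton = 0.02136 / 0.03120 = 0.6846
β_Ashcombe = 0.01831 / 0.03120 = 0.5869
β_Holloway = 0.03284 / 0.03120 = 1.0526
β_P = Σ w_i β_i = 0.16×1.0077 + 0.22×2.1317 + 0.22×0.6846 + 0.26×0.5869 + 0.14×1.0526 = 1.0808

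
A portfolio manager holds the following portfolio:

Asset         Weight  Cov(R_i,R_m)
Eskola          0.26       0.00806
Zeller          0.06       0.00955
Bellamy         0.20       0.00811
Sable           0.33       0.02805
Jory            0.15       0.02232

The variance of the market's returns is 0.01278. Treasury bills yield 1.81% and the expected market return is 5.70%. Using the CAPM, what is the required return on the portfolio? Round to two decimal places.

β_Eskola = 0.00806 / 0.01278 = 0.6307
β_Zeller = 0.00955 / 0.01278 = 0.7473
β_Bellamy = 0.00811 / 0.01278 = 0.6346
β_Sable = 0.02805 / 0.01278 = 2.1948
β_Jory = 0.02232 / 0.01278 = 1.7465
β_P = Σ w_i β_i = 0.26×0.6307 + 0.06×0.7473 + 0.20×0.6346 + 0.33×2.1948 + 0.15×1.7465 = 1.3220
MRP = 5.70% − 1.81% = 3.89%
E(R_P) = R_f + β_P × MRP = 1.81% + 1.3220 × 3.89% = 6.95%

6.95%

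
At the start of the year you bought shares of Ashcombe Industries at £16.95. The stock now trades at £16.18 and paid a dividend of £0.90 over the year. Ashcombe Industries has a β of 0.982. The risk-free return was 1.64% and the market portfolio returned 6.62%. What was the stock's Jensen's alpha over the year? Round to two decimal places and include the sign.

-5.76%

Realised HPR = (P1 + D1 − P0) / P0 = (16.18 + 0.90 − 16.95) / 16.95 = 0.13 / 16.95 = 0.7670%
MRP = 6.62% − 1.64% = 4.98%
CAPM required = R_f + β·MRP = 1.64% + 0.982 × 4.98% = 6.53036%
α = realised − required = 0.7670% − 6.53036% = -5.76%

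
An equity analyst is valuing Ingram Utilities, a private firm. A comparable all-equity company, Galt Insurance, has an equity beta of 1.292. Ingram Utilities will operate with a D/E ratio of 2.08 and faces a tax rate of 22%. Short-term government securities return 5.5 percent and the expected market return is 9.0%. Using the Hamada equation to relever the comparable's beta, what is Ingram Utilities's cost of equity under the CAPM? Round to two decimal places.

β_L = β_U × [1 + (1 − t)(D/E)] = 1.292 × [1 + (1 − 0.22) × 2.08]
    = 1.292 × [1 + 0.78 × 2.08] = 1.292 × 2.6224 = 3.3881
MRP = 9.0% − 5.5% = 3.50%
E(R) = R_f + β_L × MRP = 5.5% + 3.3881 × 3.5% = 17.36%

17.36%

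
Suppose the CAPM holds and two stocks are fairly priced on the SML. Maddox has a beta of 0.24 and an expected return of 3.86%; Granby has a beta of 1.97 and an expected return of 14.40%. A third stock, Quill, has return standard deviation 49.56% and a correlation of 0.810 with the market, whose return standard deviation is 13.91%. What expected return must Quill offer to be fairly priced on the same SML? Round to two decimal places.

19.98%

MRP = (14.40% − 3.86%) / (1.97 − 0.24) = 6.0925%
R_f = 3.86% − 0.24 × 6.0925% = 2.3978%
β_Quill = ρ·σ_i/σ_m = 0.810 × 49.56 / 13.91 = 2.8860
E(R_Quill) = R_f + β × MRP = 2.3978% + 2.8860 × 6.0925% = 19.98%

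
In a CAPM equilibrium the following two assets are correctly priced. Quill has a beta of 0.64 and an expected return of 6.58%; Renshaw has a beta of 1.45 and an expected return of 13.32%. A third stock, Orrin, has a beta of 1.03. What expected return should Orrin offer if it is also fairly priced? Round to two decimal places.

9.83%

MRP (SML slope) = (13.32% − 6.58%) / (1.45 − 0.64) = 6.74% / 0.81 = 8.3210%
R_f (intercept) = 6.58% − 0.64 × 8.3210% = 1.2546%
E(R_Orrin) = R_f + β × MRP = 1.2546% + 1.03 × 8.3210% = 9.83%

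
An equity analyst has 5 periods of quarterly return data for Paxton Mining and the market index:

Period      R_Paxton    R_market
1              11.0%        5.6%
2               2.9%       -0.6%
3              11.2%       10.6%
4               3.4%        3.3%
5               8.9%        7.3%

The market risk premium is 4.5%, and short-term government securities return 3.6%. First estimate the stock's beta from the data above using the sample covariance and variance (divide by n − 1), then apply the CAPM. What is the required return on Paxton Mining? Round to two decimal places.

Mean R_i = (11.0 + 2.9 + 11.2 + 3.4 + 8.9) / 5 = 7.4800%
Mean R_m = (5.6 − 0.6 + 10.6 + 3.3 + 7.3) / 5 = 5.2400%
Σ(R_i − R̄_i)(R_m − R̄_m) = 58.7940  ⇒  Cov = 58.7940 / 4 = 14.6985
Σ(R_m − R̄_m)² = 70.9720  ⇒  Var(R_m) = 70.9720 / 4 = 17.7430
β = Cov / Var(R_m) = 14.6985 / 17.7430 = 0.8284
E(R) = R_f + β × MRP = 3.6% + 0.8284 × 4.5% = 7.33%

7.33%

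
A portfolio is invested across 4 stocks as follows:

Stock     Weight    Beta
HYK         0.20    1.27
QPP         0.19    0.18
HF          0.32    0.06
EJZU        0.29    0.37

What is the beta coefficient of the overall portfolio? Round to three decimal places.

β_P = Σ w_i β_i = 0.20×1.27 + 0.19×0.18 + 0.32×0.06 + 0.29×0.37 = 0.4147

0.415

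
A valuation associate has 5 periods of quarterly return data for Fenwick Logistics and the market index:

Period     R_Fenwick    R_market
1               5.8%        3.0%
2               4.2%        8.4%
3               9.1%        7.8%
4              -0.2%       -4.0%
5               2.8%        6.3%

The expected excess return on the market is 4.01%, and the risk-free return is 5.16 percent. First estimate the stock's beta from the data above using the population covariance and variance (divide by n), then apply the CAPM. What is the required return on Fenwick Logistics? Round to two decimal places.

7.05%

Mean R_i = (5.8 + 4.2 + 9.1 − 0.2 + 2.8) / 5 = 4.3400%
Mean R_m = (3.0 + 8.4 + 7.8 − 4.0 + 6.3) / 5 = 4.3000%
Σ(R_i − R̄_i)(R_m − R̄_m) = 48.7900  ⇒  Cov = 48.7900 / 5 = 9.7580
Σ(R_m − R̄_m)² = 103.6400  ⇒  Var(R_m) = 103.6400 / 5 = 20.7280
β = Cov / Var(R_m) = 9.7580 / 20.7280 = 0.4708
E(R) = R_f + β × MRP = 5.16% + 0.4708 × 4.01% = 7.05%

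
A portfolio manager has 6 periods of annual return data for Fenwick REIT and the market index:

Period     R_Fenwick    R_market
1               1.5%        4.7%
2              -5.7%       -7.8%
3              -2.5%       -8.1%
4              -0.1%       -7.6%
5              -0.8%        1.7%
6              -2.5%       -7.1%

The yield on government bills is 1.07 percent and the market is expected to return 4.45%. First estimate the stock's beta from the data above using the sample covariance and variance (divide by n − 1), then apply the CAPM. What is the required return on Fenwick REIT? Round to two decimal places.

Mean R_i = (1.5 − 5.7 − 2.5 − 0.1 − 0.8 − 2.5) / 6 = -1.6833%
Mean R_m = (4.7 − 7.8 − 8.1 − 7.6 + 1.7 − 7.1) / 6 = -4.0333%
Σ(R_i − R̄_i)(R_m − R̄_m) = 48.1733  ⇒  Cov = 48.1733 / 5 = 9.6347
Σ(R_m − R̄_m)² = 161.9933  ⇒  Var(R_m) = 161.9933 / 5 = 32.3987
β = Cov / Var(R_m) = 9.6347 / 32.3987 = 0.2974
MRP = 4.45% − 1.07% = 3.38%
E(R) = R_f + β × MRP = 1.07% + 0.2974 × 3.38% = 2.08%

2.08%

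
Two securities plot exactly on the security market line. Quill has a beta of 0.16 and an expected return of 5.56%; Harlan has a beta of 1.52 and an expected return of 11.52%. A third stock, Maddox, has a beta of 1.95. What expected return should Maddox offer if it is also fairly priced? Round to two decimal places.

MRP (SML slope) = (11.52% − 5.56%) / (1.52 − 0.16) = 5.96% / 1.36 = 4.3824%
R_f (intercept) = 5.56% − 0.16 × 4.3824% = 4.8588%
E(R_Maddox) = R_f + β × MRP = 4.8588% + 1.95 × 4.3824% = 13.40%

13.40%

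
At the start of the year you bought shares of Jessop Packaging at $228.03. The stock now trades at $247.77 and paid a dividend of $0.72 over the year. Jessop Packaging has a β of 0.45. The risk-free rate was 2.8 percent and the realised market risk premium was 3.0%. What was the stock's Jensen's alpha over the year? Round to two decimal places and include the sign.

+4.82%

Realised HPR = (P1 + D1 − P0) / P0 = (247.77 + 0.72 − 228.03) / 228.03 = 20.46 / 228.03 = 8.9725%
CAPM required = R_f + β·MRP = 2.8% + 0.45 × 3.0% = 4.1500%
α = realised − required = 8.9725% − 4.1500% = +4.82%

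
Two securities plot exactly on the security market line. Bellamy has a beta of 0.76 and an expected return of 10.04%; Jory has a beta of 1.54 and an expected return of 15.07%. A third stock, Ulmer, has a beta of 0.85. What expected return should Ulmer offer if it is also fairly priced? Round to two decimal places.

MRP (SML slope) = (15.07% − 10.04%) / (1.54 − 0.76) = 5.03% / 0.78 = 6.4487%
R_f (intercept) = 10.04% − 0.76 × 6.4487% = 5.1390%
E(R_Ulmer) = R_f + β × MRP = 5.1390% + 0.85 × 6.4487% = 10.62%

10.62%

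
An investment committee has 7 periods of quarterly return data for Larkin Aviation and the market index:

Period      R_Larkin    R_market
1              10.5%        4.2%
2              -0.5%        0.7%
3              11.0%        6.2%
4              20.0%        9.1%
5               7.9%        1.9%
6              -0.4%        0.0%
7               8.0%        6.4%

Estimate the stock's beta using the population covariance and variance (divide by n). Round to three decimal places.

1.916

Mean R_i = (10.5 − 0.5 + 11.0 + 20.0 + 7.9 − 0.4 + 8.0) / 7 = 8.0714%
Mean R_m = (4.2 + 0.7 + 6.2 + 9.1 + 1.9 + 0.0 + 6.4) / 7 = 4.0714%
Σ(R_i − R̄_i)(R_m − R̄_m) = 130.1243  ⇒  Cov = 130.1243 / 7 = 18.5892
Σ(R_m − R̄_m)² = 67.9143  ⇒  Var(R_m) = 67.9143 / 7 = 9.7020
β = Cov / Var(R_m) = 18.5892 / 9.7020 = 1.9160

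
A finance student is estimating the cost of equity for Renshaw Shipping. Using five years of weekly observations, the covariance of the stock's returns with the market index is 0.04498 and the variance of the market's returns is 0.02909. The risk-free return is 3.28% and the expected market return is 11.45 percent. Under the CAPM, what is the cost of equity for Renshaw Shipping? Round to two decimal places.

15.91%

β = Cov(R_i, R_m) / Var(R_m) = 0.04498 / 0.02909 = 1.5462
MRP = 11.45% − 3.28% = 8.17%
E(R) = R_f + β × MRP = 3.28% + 1.5462 × 8.17% = 15.91%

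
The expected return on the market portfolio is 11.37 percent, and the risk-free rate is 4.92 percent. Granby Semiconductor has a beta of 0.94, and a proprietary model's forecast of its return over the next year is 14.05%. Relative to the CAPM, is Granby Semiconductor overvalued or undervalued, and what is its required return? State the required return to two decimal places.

MRP = 11.37% − 4.92% = 6.45%
Required return = R_f + β·MRP = 4.92% + 0.94 × 6.45% = 10.98%
Forecast 14.05% > required 10.98% → the stock plots above the SML → undervalued.

Undervalued; required return 10.98%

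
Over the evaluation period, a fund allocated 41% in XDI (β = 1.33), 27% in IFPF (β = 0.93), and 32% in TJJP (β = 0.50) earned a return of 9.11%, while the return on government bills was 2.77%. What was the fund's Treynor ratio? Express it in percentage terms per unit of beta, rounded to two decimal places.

6.63%

β_P = 0.41×1.33 + 0.27×0.93 + 0.32×0.50 = 0.9564
Treynor = (R_P − R_f) / β_P = (9.11% − 2.77%) / 0.9564 = 6.34% / 0.9564 = 6.63%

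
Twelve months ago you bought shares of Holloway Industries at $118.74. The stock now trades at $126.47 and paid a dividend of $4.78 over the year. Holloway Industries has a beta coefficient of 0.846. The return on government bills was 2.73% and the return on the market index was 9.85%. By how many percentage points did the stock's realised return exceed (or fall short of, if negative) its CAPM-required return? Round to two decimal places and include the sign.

+1.78%

Realised HPR = (P1 + D1 − P0) / P0 = (126.47 + 4.78 − 118.74) / 118.74 = 12.51 / 118.74 = 10.5356%
MRP = 9.85% − 2.73% = 7.12%
CAPM required = R_f + β·MRP = 2.73% + 0.846 × 7.12% = 8.75352%
α = realised − required = 10.5356% − 8.75352% = +1.78%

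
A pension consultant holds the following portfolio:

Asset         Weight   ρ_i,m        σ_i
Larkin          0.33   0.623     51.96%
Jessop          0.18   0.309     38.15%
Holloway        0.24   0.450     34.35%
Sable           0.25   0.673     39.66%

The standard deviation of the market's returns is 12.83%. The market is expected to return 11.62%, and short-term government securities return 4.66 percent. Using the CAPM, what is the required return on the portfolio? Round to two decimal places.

β_Larkin = 0.623 × 51.96% / 12.83% = 2.5231
β_Jessop = 0.309 × 38.15% / 12.83% = 0.9188
β_Holloway = 0.450 × 34.35% / 12.83% = 1.2048
β_Sable = 0.673 × 39.66% / 12.83% = 2.0804
β_P = Σ w_i β_i = 0.33×2.5231 + 0.18×0.9188 + 0.24×1.2048 + 0.25×2.0804 = 1.8073
MRP = 11.62% − 4.66% = 6.96%
E(R_P) = R_f + β_P × MRP = 4.66% + 1.8073 × 6.96% = 17.24%

17.24%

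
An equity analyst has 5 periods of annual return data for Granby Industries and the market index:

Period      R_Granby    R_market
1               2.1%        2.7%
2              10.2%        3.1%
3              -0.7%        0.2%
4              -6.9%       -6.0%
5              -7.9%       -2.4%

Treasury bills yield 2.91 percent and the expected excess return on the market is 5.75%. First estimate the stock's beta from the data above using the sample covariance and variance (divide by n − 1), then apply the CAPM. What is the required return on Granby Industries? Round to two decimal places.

Mean R_i = (2.1 + 10.2 − 0.7 − 6.9 − 7.9) / 5 = -0.6400%
Mean R_m = (2.7 + 3.1 + 0.2 − 6.0 − 2.4) / 5 = -0.4800%
Σ(R_i − R̄_i)(R_m − R̄_m) = 95.9740  ⇒  Cov = 95.9740 / 4 = 23.9935
Σ(R_m − R̄_m)² = 57.5480  ⇒  Var(R_m) = 57.5480 / 4 = 14.3870
β = Cov / Var(R_m) = 23.9935 / 14.3870 = 1.6677
E(R) = R_f + β × MRP = 2.91% + 1.6677 × 5.75% = 12.50%

12.50%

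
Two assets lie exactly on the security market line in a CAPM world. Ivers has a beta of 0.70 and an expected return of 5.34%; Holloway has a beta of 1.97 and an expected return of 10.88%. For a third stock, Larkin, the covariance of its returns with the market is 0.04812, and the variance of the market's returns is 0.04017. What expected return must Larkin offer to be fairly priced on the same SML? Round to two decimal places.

MRP = (10.88% − 5.34%) / (1.97 − 0.70) = 4.3622%
R_f = 5.34% − 0.70 × 4.3622% = 2.2865%
β_Larkin = Cov / Var(R_m) = 0.04812 / 0.04017 = 1.1979
E(R_Larkin) = R_f + β × MRP = 2.2865% + 1.1979 × 4.3622% = 7.51%

7.51%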